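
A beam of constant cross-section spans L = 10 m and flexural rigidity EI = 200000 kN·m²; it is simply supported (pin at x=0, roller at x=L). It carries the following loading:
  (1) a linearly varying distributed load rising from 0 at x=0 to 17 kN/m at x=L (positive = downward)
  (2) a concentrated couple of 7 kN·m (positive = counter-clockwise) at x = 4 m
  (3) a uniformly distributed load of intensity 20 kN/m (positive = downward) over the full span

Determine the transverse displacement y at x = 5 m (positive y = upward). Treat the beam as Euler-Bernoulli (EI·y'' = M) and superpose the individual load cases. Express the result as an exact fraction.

y(5) = -59123/3200000 m

Load 1 — triangular load w₀=17 kN/m (0→w₀ over full span):
  y_1 = -w₀x(7L⁴-10L²x²+3x⁴)/(360LEI) = -17·5·(7·10⁴-10·10²·5²+3·5⁴)/(360·10·200000) = -17/3072 m
Load 2 — applied couple M₀=7 kN·m at a=4 m (b=L-a=6):
  y_2 = (M₀x³/(6L)-M₀(x-a)²/2+C₁x)/EI  [x>a] with C₁=M₀(3b²-L²)/(6L)=14/15 = (7·5³/(6·10)-7·(5-4)²/2+(14/15)·5)/200000 = 63/800000 m
Load 3 — uniform load w=20 kN/m over full span:
  y_3 = -wx(L³-2Lx²+x³)/(24EI) = -20·5·(10³-2·10·5²+5³)/(24·200000) = -5/384 m
Superposition: y = Σ y_i = -59123/3200000 m ≈ -0.018476 m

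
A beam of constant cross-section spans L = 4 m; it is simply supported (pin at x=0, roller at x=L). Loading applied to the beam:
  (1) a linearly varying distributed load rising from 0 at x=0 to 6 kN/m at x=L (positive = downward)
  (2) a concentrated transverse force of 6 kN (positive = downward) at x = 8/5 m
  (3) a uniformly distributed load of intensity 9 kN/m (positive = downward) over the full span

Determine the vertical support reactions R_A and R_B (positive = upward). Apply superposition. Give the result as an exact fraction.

R_A = 128/5 kN, R_B = 142/5 kN

Load 1 — triangular load w₀=6 kN/m (0→w₀ over full span):
  R_A = w₀L/6 = 6·4/6 = 4 kN
  R_B = w₀L/3 = 6·4/3 = 8 kN
Load 2 — point force P=6 kN at a=8/5 m (b=L-a=12/5):
  R_A = Pb/L = 6·(12/5)/4 = 18/5 kN
  R_B = Pa/L = 6·(8/5)/4 = 12/5 kN
Load 3 — uniform load w=9 kN/m over full span:
  R_A = wL/2 = 9·4/2 = 18 kN
  R_B = wL/2 = 9·4/2 = 18 kN
Superposition: R_A = 128/5 kN, R_B = 142/5 kN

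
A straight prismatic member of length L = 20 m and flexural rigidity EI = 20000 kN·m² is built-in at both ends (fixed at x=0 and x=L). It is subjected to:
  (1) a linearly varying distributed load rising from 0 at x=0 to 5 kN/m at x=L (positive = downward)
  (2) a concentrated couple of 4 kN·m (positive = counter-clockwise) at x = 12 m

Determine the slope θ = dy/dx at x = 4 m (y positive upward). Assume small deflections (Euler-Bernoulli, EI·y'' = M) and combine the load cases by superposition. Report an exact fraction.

θ(4) = -1783/234375 rad

Load 1 — triangular load w₀=5 kN/m (0→w₀ over full span):
  θ_1 = -w₀(2x(L-x)(L-2x)(x+2L)+x²(L-x)²)/(120LEI) = -5·(2·4·(20-4)·(20-2·4)·(4+2·20)+4²·(20-4)²)/(120·20·20000) = -14/1875 rad
Load 2 — applied couple M₀=4 kN·m at a=12 m (b=L-a=8):
  θ_2 = (R_Ax²/2 - M_Ax)/EI  [x≤a] with R_A=36/125, M_A=32/25 = ((36/125)·4²/2 - (32/25)·4)/20000 = -11/78125 rad
Superposition: θ = Σ θ_i = -1783/234375 rad ≈ -0.007607 rad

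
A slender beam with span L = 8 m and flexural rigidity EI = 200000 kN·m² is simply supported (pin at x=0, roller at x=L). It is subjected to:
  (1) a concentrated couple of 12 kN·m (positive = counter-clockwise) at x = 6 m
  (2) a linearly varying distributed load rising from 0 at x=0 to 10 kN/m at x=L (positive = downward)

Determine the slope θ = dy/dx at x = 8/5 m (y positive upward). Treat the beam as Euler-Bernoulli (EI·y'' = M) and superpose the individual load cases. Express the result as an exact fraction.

Load 1 — applied couple M₀=12 kN·m at a=6 m (b=L-a=2):
  θ_1 = (M₀x²/(2L)+C₁)/EI  [x≤a] with C₁=M₀(3b²-L²)/(6L)=-13 = (12·(8/5)²/(2·8)+(-13))/200000 = -277/5000000 rad
Load 2 — triangular load w₀=10 kN/m (0→w₀ over full span):
  θ_2 = -w₀(7L⁴-30L²x²+15x⁴)/(360LEI) = -10·(7·8⁴-30·8²·(8/5)²+15·(8/5)⁴)/(360·8·200000) = -1456/3515625 rad
Superposition: θ = Σ θ_i = -105649/225000000 rad ≈ -0.000470 rad

θ(8/5) = -105649/225000000 rad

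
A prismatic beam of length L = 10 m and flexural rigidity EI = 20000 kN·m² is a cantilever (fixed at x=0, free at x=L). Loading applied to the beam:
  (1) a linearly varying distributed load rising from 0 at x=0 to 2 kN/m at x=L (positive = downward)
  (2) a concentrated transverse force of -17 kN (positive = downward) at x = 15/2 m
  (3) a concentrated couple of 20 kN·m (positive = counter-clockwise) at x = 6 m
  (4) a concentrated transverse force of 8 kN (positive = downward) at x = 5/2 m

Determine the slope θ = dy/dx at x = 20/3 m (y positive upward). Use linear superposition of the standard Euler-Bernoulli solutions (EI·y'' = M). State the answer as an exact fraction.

Load 1 — triangular load w₀=2 kN/m (0→w₀ over full span):
  θ_1 = (w₀Lx²/4-w₀L²x/3-w₀x⁴/(24L))/EI = (2·10·(20/3)²/4-2·10²·(20/3)/3-2·(20/3)⁴/(24·10))/20000 = -29/2430 rad
Load 2 — point force P=-17 kN at a=15/2 m (b=L-a=5/2):
  θ_2 = -Px(2a-x)/(2EI)  [x≤a] = -(-17)·(20/3)·(2·(15/2)-(20/3))/(2·20000) = 17/720 rad
Load 3 — applied couple M₀=20 kN·m at a=6 m (b=L-a=4):
  θ_3 = M₀a/EI  [x>a] = 20·6/20000 = 3/500 rad
Load 4 — point force P=8 kN at a=5/2 m (b=L-a=15/2):
  θ_4 = -Pa²/(2EI)  [x>a] = -8·(5/2)²/(2·20000) = -1/800 rad
Superposition: θ = Σ θ_i = 15967/972000 rad ≈ 0.016427 rad

θ(20/3) = 15967/972000 rad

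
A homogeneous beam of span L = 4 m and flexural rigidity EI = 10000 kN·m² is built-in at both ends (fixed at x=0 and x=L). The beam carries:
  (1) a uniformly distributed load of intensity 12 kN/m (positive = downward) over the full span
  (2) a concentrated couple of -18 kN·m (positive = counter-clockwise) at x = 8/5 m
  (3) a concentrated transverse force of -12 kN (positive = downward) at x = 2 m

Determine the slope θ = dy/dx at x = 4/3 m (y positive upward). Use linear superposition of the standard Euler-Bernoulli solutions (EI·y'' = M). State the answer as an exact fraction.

θ(4/3) = -209/421875 rad

Load 1 — uniform load w=12 kN/m over full span:
  θ_1 = -wx(L-x)(L-2x)/(12EI) = -12·(4/3)·(4-(4/3))·(4-2·(4/3))/(12·10000) = -8/16875 rad
Load 2 — applied couple M₀=-18 kN·m at a=8/5 m (b=L-a=12/5):
  θ_2 = (R_Ax²/2 - M_Ax)/EI  [x≤a] with R_A=-162/25, M_A=-54/25 = ((-162/25)·(4/3)²/2 - (-54/25)·(4/3))/10000 = -9/31250 rad
Load 3 — point force P=-12 kN at a=2 m (b=L-a=2):
  θ_3 = -Pb²x(2aL-(3a+b)x)/(2L³EI)  [x≤a] = -(-12)·2²·(4/3)·(2·2·4-(3·2+2)·(4/3))/(2·4³·10000) = 1/3750 rad
Superposition: θ = Σ θ_i = -209/421875 rad ≈ -0.000495 rad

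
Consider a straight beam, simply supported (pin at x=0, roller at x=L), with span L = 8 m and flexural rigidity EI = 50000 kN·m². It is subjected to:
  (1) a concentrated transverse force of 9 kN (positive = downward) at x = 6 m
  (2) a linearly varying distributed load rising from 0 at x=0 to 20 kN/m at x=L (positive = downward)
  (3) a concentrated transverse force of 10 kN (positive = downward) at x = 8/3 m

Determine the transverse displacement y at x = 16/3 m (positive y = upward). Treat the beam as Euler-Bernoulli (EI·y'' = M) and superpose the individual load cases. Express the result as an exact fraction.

y(16/3) = -55991/4556250 m

Load 1 — point force P=9 kN at a=6 m (b=L-a=2):
  y_1 = -Pbx(L²-b²-x²)/(6LEI)  [x≤a] = -9·2·(16/3)·(8²-2²-(16/3)²)/(6·8·50000) = -71/56250 m
Load 2 — triangular load w₀=20 kN/m (0→w₀ over full span):
  y_2 = -w₀x(7L⁴-10L²x²+3x⁴)/(360LEI) = -20·(16/3)·(7·8⁴-10·8²·(16/3)²+3·(16/3)⁴)/(360·8·50000) = -4352/455625 m
Load 3 — point force P=10 kN at a=8/3 m (b=L-a=16/3):
  y_3 = -Pa(L-x)(2Lx-a²-x²)/(6LEI)  [x>a] = -10·(8/3)·(8-(16/3))·(2·8·(16/3)-(8/3)²-(16/3)²)/(6·8·50000) = -224/151875 m
Superposition: y = Σ y_i = -55991/4556250 m ≈ -0.012289 m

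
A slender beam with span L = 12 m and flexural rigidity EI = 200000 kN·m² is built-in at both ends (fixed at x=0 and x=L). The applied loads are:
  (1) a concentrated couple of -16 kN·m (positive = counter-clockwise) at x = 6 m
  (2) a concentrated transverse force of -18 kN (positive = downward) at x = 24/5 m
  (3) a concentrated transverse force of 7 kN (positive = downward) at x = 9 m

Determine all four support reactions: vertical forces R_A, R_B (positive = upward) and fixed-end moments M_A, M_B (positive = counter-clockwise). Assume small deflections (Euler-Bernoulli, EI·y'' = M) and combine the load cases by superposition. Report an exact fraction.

Load 1 — applied couple M₀=-16 kN·m at a=6 m (b=L-a=6):
  R_A = 6M₀ab/L³ = 6·(-16)·6·6/12³ = -2 kN
  M_A = M₀b(2a-b)/L² = (-16)·6·(2·6-6)/12² = -4 kN·m
  R_B = -6M₀ab/L³ = -6·(-16)·6·6/12³ = 2 kN
  M_B = M₀a(2b-a)/L² = (-16)·6·(2·6-6)/12² = -4 kN·m
Load 2 — point force P=-18 kN at a=24/5 m (b=L-a=36/5):
  R_A = Pb²(3a+b)/L³ = (-18)·(36/5)²·(3·(24/5)+(36/5))/12³ = -1458/125 kN
  M_A = Pab²/L² = (-18)·(24/5)·(36/5)²/12² = -3888/125 kN·m
  R_B = Pa²(a+3b)/L³ = (-18)·(24/5)²·((24/5)+3·(36/5))/12³ = -792/125 kN
  M_B = -Pa²b/L² = -(-18)·(24/5)²·(36/5)/12² = 2592/125 kN·m
Load 3 — point force P=7 kN at a=9 m (b=L-a=3):
  R_A = Pb²(3a+b)/L³ = 7·3²·(3·9+3)/12³ = 35/32 kN
  M_A = Pab²/L² = 7·9·3²/12² = 63/16 kN·m
  R_B = Pa²(a+3b)/L³ = 7·9²·(9+3·3)/12³ = 189/32 kN
  M_B = -Pa²b/L² = -7·9²·3/12² = -189/16 kN·m
Superposition: R_A = -50281/4000 kN, M_A = -62333/2000 kN·m, R_B = 6281/4000 kN, M_B = 9847/2000 kN·m

R_A = -50281/4000 kN, M_A = -62333/2000 kN·m, R_B = 6281/4000 kN, M_B = 9847/2000 kN·m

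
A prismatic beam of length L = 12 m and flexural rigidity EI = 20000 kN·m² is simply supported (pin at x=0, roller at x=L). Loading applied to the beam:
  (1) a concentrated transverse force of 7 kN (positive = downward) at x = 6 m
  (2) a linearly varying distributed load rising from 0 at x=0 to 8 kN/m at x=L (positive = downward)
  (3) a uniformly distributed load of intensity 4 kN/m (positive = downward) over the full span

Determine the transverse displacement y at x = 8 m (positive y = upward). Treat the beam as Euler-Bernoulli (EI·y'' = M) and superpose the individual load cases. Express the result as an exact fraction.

y(8) = -4771/45000 m

Load 1 — point force P=7 kN at a=6 m (b=L-a=6):
  y_1 = -Pa(L-x)(2Lx-a²-x²)/(6LEI)  [x>a] = -7·6·(12-8)·(2·12·8-6²-8²)/(6·12·20000) = -161/15000 m
Load 2 — triangular load w₀=8 kN/m (0→w₀ over full span):
  y_2 = -w₀x(7L⁴-10L²x²+3x⁴)/(360LEI) = -8·8·(7·12⁴-10·12²·8²+3·8⁴)/(360·12·20000) = -272/5625 m
Load 3 — uniform load w=4 kN/m over full span:
  y_3 = -wx(L³-2Lx²+x³)/(24EI) = -4·8·(12³-2·12·8²+8³)/(24·20000) = -88/1875 m
Superposition: y = Σ y_i = -4771/45000 m ≈ -0.106022 m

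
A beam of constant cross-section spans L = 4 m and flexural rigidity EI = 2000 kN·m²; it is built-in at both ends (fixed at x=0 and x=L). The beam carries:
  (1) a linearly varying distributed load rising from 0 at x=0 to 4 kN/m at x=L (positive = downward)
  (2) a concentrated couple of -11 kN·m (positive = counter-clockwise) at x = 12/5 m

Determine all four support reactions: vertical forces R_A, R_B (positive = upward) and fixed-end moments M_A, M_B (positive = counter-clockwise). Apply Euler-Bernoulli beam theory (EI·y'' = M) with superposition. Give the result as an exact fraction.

R_A = -39/25 kN, M_A = -104/75 kN·m, R_B = 239/25 kN, M_B = -113/25 kN·m

Load 1 — triangular load w₀=4 kN/m (0→w₀ over full span):
  R_A = 3w₀L/20 = 3·4·4/20 = 12/5 kN
  M_A = w₀L²/30 = 4·4²/30 = 32/15 kN·m
  R_B = 7w₀L/20 = 7·4·4/20 = 28/5 kN
  M_B = -w₀L²/20 = -4·4²/20 = -16/5 kN·m
Load 2 — applied couple M₀=-11 kN·m at a=12/5 m (b=L-a=8/5):
  R_A = 6M₀ab/L³ = 6·(-11)·(12/5)·(8/5)/4³ = -99/25 kN
  M_A = M₀b(2a-b)/L² = (-11)·(8/5)·(2·(12/5)-(8/5))/4² = -88/25 kN·m
  R_B = -6M₀ab/L³ = -6·(-11)·(12/5)·(8/5)/4³ = 99/25 kN
  M_B = M₀a(2b-a)/L² = (-11)·(12/5)·(2·(8/5)-(12/5))/4² = -33/25 kN·m
Superposition: R_A = -39/25 kN, M_A = -104/75 kN·m, R_B = 239/25 kN, M_B = -113/25 kN·m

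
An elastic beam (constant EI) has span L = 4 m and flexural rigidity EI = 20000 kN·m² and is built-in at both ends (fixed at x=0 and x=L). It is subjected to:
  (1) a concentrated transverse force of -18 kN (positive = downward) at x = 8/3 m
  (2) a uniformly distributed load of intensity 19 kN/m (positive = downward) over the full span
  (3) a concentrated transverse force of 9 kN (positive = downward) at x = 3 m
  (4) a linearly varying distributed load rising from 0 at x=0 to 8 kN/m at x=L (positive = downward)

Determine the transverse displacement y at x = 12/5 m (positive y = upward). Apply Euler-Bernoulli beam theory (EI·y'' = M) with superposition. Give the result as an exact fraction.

y(12/5) = -351297/625000000 m

Load 1 — point force P=-18 kN at a=8/3 m (b=L-a=4/3):
  y_1 = -Pb²x²(3aL-(3a+b)x)/(6L³EI)  [x≤a] = -(-18)·(4/3)²·(12/5)²·(3·(8/3)·4-(3·(8/3)+(4/3))·(12/5))/(6·4³·20000) = 18/78125 m
Load 2 — uniform load w=19 kN/m over full span:
  y_2 = -wx²(L-x)²/(24EI) = -19·(12/5)²·(4-(12/5))²/(24·20000) = -228/390625 m
Load 3 — point force P=9 kN at a=3 m (b=L-a=1):
  y_3 = -Pb²x²(3aL-(3a+b)x)/(6L³EI)  [x≤a] = -9·1²·(12/5)²·(3·3·4-(3·3+1)·(12/5))/(6·4³·20000) = -81/1000000 m
Load 4 — triangular load w₀=8 kN/m (0→w₀ over full span):
  y_4 = -w₀x²(L-x)²(x+2L)/(120LEI) = -8·(12/5)²·(4-(12/5))²·((12/5)+2·4)/(120·4·20000) = -1248/9765625 m
Superposition: y = Σ y_i = -351297/625000000 m ≈ -0.000562 m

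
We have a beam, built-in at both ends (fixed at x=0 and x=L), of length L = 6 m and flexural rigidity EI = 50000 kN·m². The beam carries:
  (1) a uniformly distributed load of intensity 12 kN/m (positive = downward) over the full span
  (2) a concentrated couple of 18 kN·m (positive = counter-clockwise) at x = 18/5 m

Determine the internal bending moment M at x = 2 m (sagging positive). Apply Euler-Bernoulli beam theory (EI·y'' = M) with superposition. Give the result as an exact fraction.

M(2) = 372/25 kN·m

Load 1 — uniform load w=12 kN/m over full span:
  M_1 = wLx/2 - wL²/12 - wx²/2 = 12·6·2/2 - 12·6²/12 - 12·2²/2 = 12 kN·m
Load 2 — applied couple M₀=18 kN·m at a=18/5 m (b=L-a=12/5):
  M_2 = R_Ax - M_A  [x≤a] with R_A=108/25, M_A=144/25 = (108/25)·2 - (144/25) = 72/25 kN·m
Superposition: M = Σ M_i = 372/25 kN·m ≈ 14.880000 kN·m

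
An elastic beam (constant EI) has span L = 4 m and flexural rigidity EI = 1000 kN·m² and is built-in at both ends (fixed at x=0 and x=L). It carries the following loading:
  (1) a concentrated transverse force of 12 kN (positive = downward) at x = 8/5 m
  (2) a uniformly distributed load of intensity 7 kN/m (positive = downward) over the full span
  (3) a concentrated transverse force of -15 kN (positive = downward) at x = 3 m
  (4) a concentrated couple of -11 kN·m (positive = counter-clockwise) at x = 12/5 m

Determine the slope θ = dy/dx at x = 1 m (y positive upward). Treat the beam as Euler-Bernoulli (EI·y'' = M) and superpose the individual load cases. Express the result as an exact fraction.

Load 1 — point force P=12 kN at a=8/5 m (b=L-a=12/5):
  θ_1 = -Pb²x(2aL-(3a+b)x)/(2L³EI)  [x≤a] = -12·(12/5)²·1·(2·(8/5)·4-(3·(8/5)+(12/5))·1)/(2·4³·1000) = -189/62500 rad
Load 2 — uniform load w=7 kN/m over full span:
  θ_2 = -wx(L-x)(L-2x)/(12EI) = -7·1·(4-1)·(4-2·1)/(12·1000) = -7/2000 rad
Load 3 — point force P=-15 kN at a=3 m (b=L-a=1):
  θ_3 = -Pb²x(2aL-(3a+b)x)/(2L³EI)  [x≤a] = -(-15)·1²·1·(2·3·4-(3·3+1)·1)/(2·4³·1000) = 21/12800 rad
Load 4 — applied couple M₀=-11 kN·m at a=12/5 m (b=L-a=8/5):
  θ_4 = (R_Ax²/2 - M_Ax)/EI  [x≤a] with R_A=-99/25, M_A=-88/25 = ((-99/25)·1²/2 - (-88/25)·1)/1000 = 77/50000 rad
Superposition: θ = Σ θ_i = -26747/8000000 rad ≈ -0.003343 rad

θ(1) = -26747/8000000 rad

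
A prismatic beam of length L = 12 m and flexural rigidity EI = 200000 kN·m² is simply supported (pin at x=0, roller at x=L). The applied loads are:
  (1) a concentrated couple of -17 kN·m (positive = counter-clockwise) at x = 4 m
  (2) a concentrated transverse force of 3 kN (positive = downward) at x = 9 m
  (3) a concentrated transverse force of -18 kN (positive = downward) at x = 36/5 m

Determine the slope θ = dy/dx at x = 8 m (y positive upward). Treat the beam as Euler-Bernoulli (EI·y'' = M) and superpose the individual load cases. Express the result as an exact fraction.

θ(8) = -183089/600000000 rad

Load 1 — applied couple M₀=-17 kN·m at a=4 m (b=L-a=8):
  θ_1 = (M₀x²/(2L)-M₀(x-a)+C₁)/EI  [x>a] with C₁=M₀(3b²-L²)/(6L)=-34/3 = ((-17)·8²/(2·12)-(-17)·(8-4)+(-34/3))/200000 = 17/300000 rad
Load 2 — point force P=3 kN at a=9 m (b=L-a=3):
  θ_2 = -Pb(L²-b²-3x²)/(6LEI)  [x≤a] = -3·3·(12²-3²-3·8²)/(6·12·200000) = 57/1600000 rad
Load 3 — point force P=-18 kN at a=36/5 m (b=L-a=24/5):
  θ_3 = -Pa(2L²-6Lx+3x²+a²)/(6LEI)  [x>a] = -(-18)·(36/5)·(2·12²-6·12·8+3·8²+(36/5)²)/(6·12·200000) = -621/1562500 rad
Superposition: θ = Σ θ_i = -183089/600000000 rad ≈ -0.000305 rad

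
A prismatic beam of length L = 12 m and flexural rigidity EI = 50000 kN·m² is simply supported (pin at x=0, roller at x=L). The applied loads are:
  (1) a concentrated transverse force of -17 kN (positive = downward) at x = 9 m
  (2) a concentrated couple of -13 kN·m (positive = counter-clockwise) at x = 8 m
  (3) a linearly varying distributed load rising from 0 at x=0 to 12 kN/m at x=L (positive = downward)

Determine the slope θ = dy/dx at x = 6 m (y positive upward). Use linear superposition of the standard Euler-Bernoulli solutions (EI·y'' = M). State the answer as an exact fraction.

θ(6) = -989/6000000 rad

Load 1 — point force P=-17 kN at a=9 m (b=L-a=3):
  θ_1 = -Pb(L²-b²-3x²)/(6LEI)  [x≤a] = -(-17)·3·(12²-3²-3·6²)/(6·12·50000) = 153/400000 rad
Load 2 — applied couple M₀=-13 kN·m at a=8 m (b=L-a=4):
  θ_2 = (M₀x²/(2L)+C₁)/EI  [x≤a] with C₁=M₀(3b²-L²)/(6L)=52/3 = ((-13)·6²/(2·12)+(52/3))/50000 = -13/300000 rad
Load 3 — triangular load w₀=12 kN/m (0→w₀ over full span):
  θ_3 = -w₀(7L⁴-30L²x²+15x⁴)/(360LEI) = -12·(7·12⁴-30·12²·6²+15·6⁴)/(360·12·50000) = -63/125000 rad
Superposition: θ = Σ θ_i = -989/6000000 rad ≈ -0.000165 rad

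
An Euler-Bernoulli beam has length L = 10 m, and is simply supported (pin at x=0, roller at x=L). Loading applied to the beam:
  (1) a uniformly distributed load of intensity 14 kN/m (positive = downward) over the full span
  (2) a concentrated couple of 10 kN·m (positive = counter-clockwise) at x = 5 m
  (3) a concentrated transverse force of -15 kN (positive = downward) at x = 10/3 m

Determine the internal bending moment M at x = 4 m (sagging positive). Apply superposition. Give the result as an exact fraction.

Load 1 — uniform load w=14 kN/m over full span:
  M_1 = wx(L-x)/2 = 14·4·(10-4)/2 = 168 kN·m
Load 2 — applied couple M₀=10 kN·m at a=5 m (b=L-a=5):
  M_2 = M₀x/L  [x≤a] = 10·4/10 = 4 kN·m
Load 3 — point force P=-15 kN at a=10/3 m (b=L-a=20/3):
  M_3 = Pa(L-x)/L  [x>a] = (-15)·(10/3)·(10-4)/10 = -30 kN·m
Superposition: M = Σ M_i = 142 kN·m ≈ 142.000000 kN·m

M(4) = 142 kN·m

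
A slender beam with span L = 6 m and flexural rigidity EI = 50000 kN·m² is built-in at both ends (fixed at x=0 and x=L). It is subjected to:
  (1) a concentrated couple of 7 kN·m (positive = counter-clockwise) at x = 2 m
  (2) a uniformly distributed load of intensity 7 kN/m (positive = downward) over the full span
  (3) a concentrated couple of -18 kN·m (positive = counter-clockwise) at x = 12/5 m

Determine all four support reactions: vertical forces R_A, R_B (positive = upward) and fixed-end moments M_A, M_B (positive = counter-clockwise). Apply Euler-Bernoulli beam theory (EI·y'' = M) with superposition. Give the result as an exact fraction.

Load 1 — applied couple M₀=7 kN·m at a=2 m (b=L-a=4):
  R_A = 6M₀ab/L³ = 6·7·2·4/6³ = 14/9 kN
  M_A = M₀b(2a-b)/L² = 7·4·(2·2-4)/6² = 0 kN·m
  R_B = -6M₀ab/L³ = -6·7·2·4/6³ = -14/9 kN
  M_B = M₀a(2b-a)/L² = 7·2·(2·4-2)/6² = 7/3 kN·m
Load 2 — uniform load w=7 kN/m over full span:
  R_A = wL/2 = 7·6/2 = 21 kN
  M_A = wL²/12 = 7·6²/12 = 21 kN·m
  R_B = wL/2 = 7·6/2 = 21 kN
  M_B = -wL²/12 = -7·6²/12 = -21 kN·m
Load 3 — applied couple M₀=-18 kN·m at a=12/5 m (b=L-a=18/5):
  R_A = 6M₀ab/L³ = 6·(-18)·(12/5)·(18/5)/6³ = -108/25 kN
  M_A = M₀b(2a-b)/L² = (-18)·(18/5)·(2·(12/5)-(18/5))/6² = -54/25 kN·m
  R_B = -6M₀ab/L³ = -6·(-18)·(12/5)·(18/5)/6³ = 108/25 kN
  M_B = M₀a(2b-a)/L² = (-18)·(12/5)·(2·(18/5)-(12/5))/6² = -144/25 kN·m
Superposition: R_A = 4103/225 kN, M_A = 471/25 kN·m, R_B = 5347/225 kN, M_B = -1832/75 kN·m

R_A = 4103/225 kN, M_A = 471/25 kN·m, R_B = 5347/225 kN, M_B = -1832/75 kN·m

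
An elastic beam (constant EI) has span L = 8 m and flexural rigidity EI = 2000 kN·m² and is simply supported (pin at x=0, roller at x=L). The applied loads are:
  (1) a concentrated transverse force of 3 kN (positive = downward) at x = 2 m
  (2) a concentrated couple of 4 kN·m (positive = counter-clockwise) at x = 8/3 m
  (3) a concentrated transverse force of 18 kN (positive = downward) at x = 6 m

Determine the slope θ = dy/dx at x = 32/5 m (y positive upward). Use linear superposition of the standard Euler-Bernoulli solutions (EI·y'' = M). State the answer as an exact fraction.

θ(32/5) = 4441/180000 rad

Load 1 — point force P=3 kN at a=2 m (b=L-a=6):
  θ_1 = -Pa(2L²-6Lx+3x²+a²)/(6LEI)  [x>a] = -3·2·(2·8²-6·8·(32/5)+3·(32/5)²+2²)/(6·8·2000) = 327/100000 rad
Load 2 — applied couple M₀=4 kN·m at a=8/3 m (b=L-a=16/3):
  θ_2 = (M₀x²/(2L)-M₀(x-a)+C₁)/EI  [x>a] with C₁=M₀(3b²-L²)/(6L)=16/9 = (4·(32/5)²/(2·8)-4·((32/5)-(8/3))+(16/9))/2000 = -41/28125 rad
Load 3 — point force P=18 kN at a=6 m (b=L-a=2):
  θ_3 = -Pa(2L²-6Lx+3x²+a²)/(6LEI)  [x>a] = -18·6·(2·8²-6·8·(32/5)+3·(32/5)²+6²)/(6·8·2000) = 1143/50000 rad
Superposition: θ = Σ θ_i = 4441/180000 rad ≈ 0.024672 rad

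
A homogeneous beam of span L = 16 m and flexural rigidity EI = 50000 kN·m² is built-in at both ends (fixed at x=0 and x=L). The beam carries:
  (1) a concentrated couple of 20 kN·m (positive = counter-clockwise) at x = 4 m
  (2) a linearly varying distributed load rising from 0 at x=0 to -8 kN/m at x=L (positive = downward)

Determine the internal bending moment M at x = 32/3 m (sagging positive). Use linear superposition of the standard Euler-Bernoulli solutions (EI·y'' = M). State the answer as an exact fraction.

Load 1 — applied couple M₀=20 kN·m at a=4 m (b=L-a=12):
  M_1 = R_Ax - M_A - M₀  [x>a] with R_A=45/32, M_A=-15/4 = (45/32)·(32/3) - (-15/4) - 20 = -5/4 kN·m
Load 2 — triangular load w₀=-8 kN/m (0→w₀ over full span):
  M_2 = 3w₀Lx/20 - w₀L²/30 - w₀x³/(6L) = 3·(-8)·16·(32/3)/20 - (-8)·16²/30 - (-8)·(32/3)³/(6·16) = -14336/405 kN·m
Superposition: M = Σ M_i = -59369/1620 kN·m ≈ -36.647531 kN·m

M(32/3) = -59369/1620 kN·m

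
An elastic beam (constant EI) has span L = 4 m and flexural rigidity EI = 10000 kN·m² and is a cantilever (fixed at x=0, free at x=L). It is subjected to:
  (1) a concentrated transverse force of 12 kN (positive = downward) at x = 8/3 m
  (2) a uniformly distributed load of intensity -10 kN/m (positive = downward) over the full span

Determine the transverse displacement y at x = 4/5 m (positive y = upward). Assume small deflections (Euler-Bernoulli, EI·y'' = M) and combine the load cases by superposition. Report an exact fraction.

Load 1 — point force P=12 kN at a=8/3 m (b=L-a=4/3):
  y_1 = -Px²(3a-x)/(6EI)  [x≤a] = -12·(4/5)²·(3·(8/3)-(4/5))/(6·10000) = -72/78125 m
Load 2 — uniform load w=-10 kN/m over full span:
  y_2 = -wx²(x²-4Lx+6L²)/(24EI) = -(-10)·(4/5)²·((4/5)²-4·4·(4/5)+6·4²)/(24·10000) = 524/234375 m
Superposition: y = Σ y_i = 308/234375 m ≈ 0.001314 m

y(4/5) = 308/234375 m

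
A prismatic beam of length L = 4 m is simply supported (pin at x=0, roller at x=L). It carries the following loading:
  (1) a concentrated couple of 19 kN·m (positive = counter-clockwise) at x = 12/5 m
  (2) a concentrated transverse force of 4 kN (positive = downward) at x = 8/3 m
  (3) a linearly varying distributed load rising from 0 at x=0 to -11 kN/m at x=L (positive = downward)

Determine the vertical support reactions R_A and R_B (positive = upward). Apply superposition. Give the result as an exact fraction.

Load 1 — applied couple M₀=19 kN·m at a=12/5 m (b=L-a=8/5):
  R_A = M₀/L = 19/4 kN
  R_B = -M₀/L = -19/4 kN
Load 2 — point force P=4 kN at a=8/3 m (b=L-a=4/3):
  R_A = Pb/L = 4·(4/3)/4 = 4/3 kN
  R_B = Pa/L = 4·(8/3)/4 = 8/3 kN
Load 3 — triangular load w₀=-11 kN/m (0→w₀ over full span):
  R_A = w₀L/6 = (-11)·4/6 = -22/3 kN
  R_B = w₀L/3 = (-11)·4/3 = -44/3 kN
Superposition: R_A = -5/4 kN, R_B = -67/4 kN

R_A = -5/4 kN, R_B = -67/4 kN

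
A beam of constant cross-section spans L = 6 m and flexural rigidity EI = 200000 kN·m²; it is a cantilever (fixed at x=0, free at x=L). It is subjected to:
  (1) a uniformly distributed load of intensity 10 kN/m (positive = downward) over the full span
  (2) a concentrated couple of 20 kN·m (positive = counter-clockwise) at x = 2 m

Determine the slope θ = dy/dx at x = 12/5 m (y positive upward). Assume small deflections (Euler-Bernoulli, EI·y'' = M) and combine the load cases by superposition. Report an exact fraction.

θ(12/5) = -757/625000 rad

Load 1 — uniform load w=10 kN/m over full span:
  θ_1 = -wx(x²-3Lx+3L²)/(6EI) = -10·(12/5)·((12/5)²-3·6·(12/5)+3·6²)/(6·200000) = -441/312500 rad
Load 2 — applied couple M₀=20 kN·m at a=2 m (b=L-a=4):
  θ_2 = M₀a/EI  [x>a] = 20·2/200000 = 1/5000 rad
Superposition: θ = Σ θ_i = -757/625000 rad ≈ -0.001211 rad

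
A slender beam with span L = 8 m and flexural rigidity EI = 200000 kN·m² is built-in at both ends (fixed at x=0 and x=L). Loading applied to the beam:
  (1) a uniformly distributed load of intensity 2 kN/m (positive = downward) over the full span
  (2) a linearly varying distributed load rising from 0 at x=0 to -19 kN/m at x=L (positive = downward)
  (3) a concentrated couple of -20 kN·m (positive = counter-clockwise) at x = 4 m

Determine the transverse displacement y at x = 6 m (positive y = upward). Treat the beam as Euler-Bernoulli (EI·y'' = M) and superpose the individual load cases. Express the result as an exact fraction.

Load 1 — uniform load w=2 kN/m over full span:
  y_1 = -wx²(L-x)²/(24EI) = -2·6²·(8-6)²/(24·200000) = -3/50000 m
Load 2 — triangular load w₀=-19 kN/m (0→w₀ over full span):
  y_2 = -w₀x²(L-x)²(x+2L)/(120LEI) = -(-19)·6²·(8-6)²·(6+2·8)/(120·8·200000) = 627/2000000 m
Load 3 — applied couple M₀=-20 kN·m at a=4 m (b=L-a=4):
  y_3 = (R_Ax³/6 - M_Ax²/2 - M₀(x-a)²/2)/EI  [x>a] with R_A=-15/4, M_A=-5 = ((-15/4)·6³/6 - (-5)·6²/2 - (-20)·(6-4)²/2)/200000 = -1/40000 m
Superposition: y = Σ y_i = 457/2000000 m ≈ 0.000228 m

y(6) = 457/2000000 m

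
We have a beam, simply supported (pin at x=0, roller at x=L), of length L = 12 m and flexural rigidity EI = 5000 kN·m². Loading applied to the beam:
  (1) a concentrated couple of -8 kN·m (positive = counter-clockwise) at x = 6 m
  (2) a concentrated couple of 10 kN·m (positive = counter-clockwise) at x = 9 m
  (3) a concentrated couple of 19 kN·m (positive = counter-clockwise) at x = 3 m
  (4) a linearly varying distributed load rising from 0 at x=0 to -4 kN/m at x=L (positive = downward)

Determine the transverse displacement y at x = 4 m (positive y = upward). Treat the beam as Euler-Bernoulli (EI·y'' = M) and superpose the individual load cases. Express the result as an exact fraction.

y(4) = 2339/22500 m

Load 1 — applied couple M₀=-8 kN·m at a=6 m (b=L-a=6):
  y_1 = (M₀x³/(6L)+C₁x)/EI  [x≤a] with C₁=M₀(3b²-L²)/(6L)=4 = ((-8)·4³/(6·12)+4·4)/5000 = 2/1125 m
Load 2 — applied couple M₀=10 kN·m at a=9 m (b=L-a=3):
  y_2 = (M₀x³/(6L)+C₁x)/EI  [x≤a] with C₁=M₀(3b²-L²)/(6L)=-65/4 = (10·4³/(6·12)+(-65/4)·4)/5000 = -101/9000 m
Load 3 — applied couple M₀=19 kN·m at a=3 m (b=L-a=9):
  y_3 = (M₀x³/(6L)-M₀(x-a)²/2+C₁x)/EI  [x>a] with C₁=M₀(3b²-L²)/(6L)=209/8 = (19·4³/(6·12)-19·(4-3)²/2+(209/8)·4)/5000 = 1007/45000 m
Load 4 — triangular load w₀=-4 kN/m (0→w₀ over full span):
  y_4 = -w₀x(7L⁴-10L²x²+3x⁴)/(360LEI) = -(-4)·4·(7·12⁴-10·12²·4²+3·4⁴)/(360·12·5000) = 512/5625 m
Superposition: y = Σ y_i = 2339/22500 m ≈ 0.103956 m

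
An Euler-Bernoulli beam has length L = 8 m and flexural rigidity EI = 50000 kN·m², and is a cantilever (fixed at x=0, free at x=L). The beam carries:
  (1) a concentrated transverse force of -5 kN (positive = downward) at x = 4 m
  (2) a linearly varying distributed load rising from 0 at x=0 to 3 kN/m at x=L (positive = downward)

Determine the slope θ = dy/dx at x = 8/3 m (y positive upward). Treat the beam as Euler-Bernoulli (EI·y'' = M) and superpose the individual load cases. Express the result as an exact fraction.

θ(8/3) = -472/253125 rad

Load 1 — point force P=-5 kN at a=4 m (b=L-a=4):
  θ_1 = -Px(2a-x)/(2EI)  [x≤a] = -(-5)·(8/3)·(2·4-(8/3))/(2·50000) = 4/5625 rad
Load 2 — triangular load w₀=3 kN/m (0→w₀ over full span):
  θ_2 = (w₀Lx²/4-w₀L²x/3-w₀x⁴/(24L))/EI = (3·8·(8/3)²/4-3·8²·(8/3)/3-3·(8/3)⁴/(24·8))/50000 = -652/253125 rad
Superposition: θ = Σ θ_i = -472/253125 rad ≈ -0.001865 rad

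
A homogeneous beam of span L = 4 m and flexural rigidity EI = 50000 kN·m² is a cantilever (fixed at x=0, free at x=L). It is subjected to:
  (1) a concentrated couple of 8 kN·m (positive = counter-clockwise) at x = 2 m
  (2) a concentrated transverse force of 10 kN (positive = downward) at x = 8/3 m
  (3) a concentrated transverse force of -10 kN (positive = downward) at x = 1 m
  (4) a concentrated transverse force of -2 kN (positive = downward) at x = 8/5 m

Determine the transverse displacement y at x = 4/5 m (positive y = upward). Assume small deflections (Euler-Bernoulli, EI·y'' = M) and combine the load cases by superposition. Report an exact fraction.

Load 1 — applied couple M₀=8 kN·m at a=2 m (b=L-a=2):
  y_1 = M₀x²/(2EI)  [x≤a] = 8·(4/5)²/(2·50000) = 4/78125 m
Load 2 — point force P=10 kN at a=8/3 m (b=L-a=4/3):
  y_2 = -Px²(3a-x)/(6EI)  [x≤a] = -10·(4/5)²·(3·(8/3)-(4/5))/(6·50000) = -12/78125 m
Load 3 — point force P=-10 kN at a=1 m (b=L-a=3):
  y_3 = -Px²(3a-x)/(6EI)  [x≤a] = -(-10)·(4/5)²·(3·1-(4/5))/(6·50000) = 11/234375 m
Load 4 — point force P=-2 kN at a=8/5 m (b=L-a=12/5):
  y_4 = -Px²(3a-x)/(6EI)  [x≤a] = -(-2)·(4/5)²·(3·(8/5)-(4/5))/(6·50000) = 4/234375 m
Superposition: y = Σ y_i = -3/78125 m ≈ -0.000038 m

y(4/5) = -3/78125 m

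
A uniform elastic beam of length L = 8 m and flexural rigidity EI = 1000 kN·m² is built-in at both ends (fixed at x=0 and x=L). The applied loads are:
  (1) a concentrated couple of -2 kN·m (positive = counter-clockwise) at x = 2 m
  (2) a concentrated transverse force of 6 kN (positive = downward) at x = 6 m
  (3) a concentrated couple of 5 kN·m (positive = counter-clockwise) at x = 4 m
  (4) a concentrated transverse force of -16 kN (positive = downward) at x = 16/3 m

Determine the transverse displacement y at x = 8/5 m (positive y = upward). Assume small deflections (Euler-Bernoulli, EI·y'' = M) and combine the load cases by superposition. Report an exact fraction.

y(8/5) = 13751/2531250 m

Load 1 — applied couple M₀=-2 kN·m at a=2 m (b=L-a=6):
  y_1 = (R_Ax³/6 - M_Ax²/2)/EI  [x≤a] with R_A=-9/32, M_A=3/8 = ((-9/32)·(8/5)³/6 - (3/8)·(8/5)²/2)/1000 = -21/31250 m
Load 2 — point force P=6 kN at a=6 m (b=L-a=2):
  y_2 = -Pb²x²(3aL-(3a+b)x)/(6L³EI)  [x≤a] = -6·2²·(8/5)²·(3·6·8-(3·6+2)·(8/5))/(6·8³·1000) = -7/3125 m
Load 3 — applied couple M₀=5 kN·m at a=4 m (b=L-a=4):
  y_3 = (R_Ax³/6 - M_Ax²/2)/EI  [x≤a] with R_A=15/16, M_A=5/4 = ((15/16)·(8/5)³/6 - (5/4)·(8/5)²/2)/1000 = -3/3125 m
Load 4 — point force P=-16 kN at a=16/3 m (b=L-a=8/3):
  y_4 = -Pb²x²(3aL-(3a+b)x)/(6L³EI)  [x≤a] = -(-16)·(8/3)²·(8/5)²·(3·(16/3)·8-(3·(16/3)+(8/3))·(8/5))/(6·8³·1000) = 11776/1265625 m
Superposition: y = Σ y_i = 13751/2531250 m ≈ 0.005432 m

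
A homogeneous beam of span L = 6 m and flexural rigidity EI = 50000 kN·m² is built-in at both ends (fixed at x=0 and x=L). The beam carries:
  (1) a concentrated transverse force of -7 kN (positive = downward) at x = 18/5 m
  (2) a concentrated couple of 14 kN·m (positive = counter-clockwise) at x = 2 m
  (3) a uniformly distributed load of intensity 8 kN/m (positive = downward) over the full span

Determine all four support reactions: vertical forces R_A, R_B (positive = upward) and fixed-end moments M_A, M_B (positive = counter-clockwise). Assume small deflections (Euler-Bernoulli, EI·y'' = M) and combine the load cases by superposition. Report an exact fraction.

R_A = 27728/1125 kN, M_A = 2496/125 kN·m, R_B = 18397/1125 kN, M_B = -4982/375 kN·m

Load 1 — point force P=-7 kN at a=18/5 m (b=L-a=12/5):
  R_A = Pb²(3a+b)/L³ = (-7)·(12/5)²·(3·(18/5)+(12/5))/6³ = -308/125 kN
  M_A = Pab²/L² = (-7)·(18/5)·(12/5)²/6² = -504/125 kN·m
  R_B = Pa²(a+3b)/L³ = (-7)·(18/5)²·((18/5)+3·(12/5))/6³ = -567/125 kN
  M_B = -Pa²b/L² = -(-7)·(18/5)²·(12/5)/6² = 756/125 kN·m
Load 2 — applied couple M₀=14 kN·m at a=2 m (b=L-a=4):
  R_A = 6M₀ab/L³ = 6·14·2·4/6³ = 28/9 kN
  M_A = M₀b(2a-b)/L² = 14·4·(2·2-4)/6² = 0 kN·m
  R_B = -6M₀ab/L³ = -6·14·2·4/6³ = -28/9 kN
  M_B = M₀a(2b-a)/L² = 14·2·(2·4-2)/6² = 14/3 kN·m
Load 3 — uniform load w=8 kN/m over full span:
  R_A = wL/2 = 8·6/2 = 24 kN
  M_A = wL²/12 = 8·6²/12 = 24 kN·m
  R_B = wL/2 = 8·6/2 = 24 kN
  M_B = -wL²/12 = -8·6²/12 = -24 kN·m
Superposition: R_A = 27728/1125 kN, M_A = 2496/125 kN·m, R_B = 18397/1125 kN, M_B = -4982/375 kN·m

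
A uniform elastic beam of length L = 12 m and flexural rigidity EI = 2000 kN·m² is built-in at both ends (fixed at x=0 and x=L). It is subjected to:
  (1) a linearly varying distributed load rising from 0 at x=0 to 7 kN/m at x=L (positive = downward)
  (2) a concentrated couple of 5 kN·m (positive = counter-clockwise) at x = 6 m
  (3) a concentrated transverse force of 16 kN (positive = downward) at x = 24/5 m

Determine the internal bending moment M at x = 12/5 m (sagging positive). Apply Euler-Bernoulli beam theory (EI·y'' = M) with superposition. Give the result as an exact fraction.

M(12/5) = -18047/2500 kN·m

Load 1 — triangular load w₀=7 kN/m (0→w₀ over full span):
  M_1 = 3w₀Lx/20 - w₀L²/30 - w₀x³/(6L) = 3·7·12·(12/5)/20 - 7·12²/30 - 7·(12/5)³/(6·12) = -588/125 kN·m
Load 2 — applied couple M₀=5 kN·m at a=6 m (b=L-a=6):
  M_2 = R_Ax - M_A  [x≤a] with R_A=5/8, M_A=5/4 = (5/8)·(12/5) - (5/4) = 1/4 kN·m
Load 3 — point force P=16 kN at a=24/5 m (b=L-a=36/5):
  M_3 = Pb²(3a+b)x/L³ - Pab²/L²  [x≤a] = 16·(36/5)²·(3·(24/5)+(36/5))·(12/5)/12³ - 16·(24/5)·(36/5)²/12² = -1728/625 kN·m
Superposition: M = Σ M_i = -18047/2500 kN·m ≈ -7.218800 kN·m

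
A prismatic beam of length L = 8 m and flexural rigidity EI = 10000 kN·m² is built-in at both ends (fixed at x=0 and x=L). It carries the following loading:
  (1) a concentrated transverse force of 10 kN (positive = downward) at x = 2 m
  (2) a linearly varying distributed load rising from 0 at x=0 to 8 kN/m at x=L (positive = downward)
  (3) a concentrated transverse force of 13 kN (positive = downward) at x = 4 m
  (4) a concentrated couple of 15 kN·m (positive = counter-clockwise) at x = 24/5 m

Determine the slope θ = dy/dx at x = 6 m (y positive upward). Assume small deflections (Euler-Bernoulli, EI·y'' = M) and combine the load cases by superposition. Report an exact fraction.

Load 1 — point force P=10 kN at a=2 m (b=L-a=6):
  θ_1 = Pa²(L-x)(2bL-(3b+a)(L-x))/(2L³EI)  [x>a] = 10·2²·(8-6)·(2·6·8-(3·6+2)·(8-6))/(2·8³·10000) = 7/16000 rad
Load 2 — triangular load w₀=8 kN/m (0→w₀ over full span):
  θ_2 = -w₀(2x(L-x)(L-2x)(x+2L)+x²(L-x)²)/(120LEI) = -8·(2·6·(8-6)·(8-2·6)·(6+2·8)+6²·(8-6)²)/(120·8·10000) = 41/25000 rad
Load 3 — point force P=13 kN at a=4 m (b=L-a=4):
  θ_3 = Pa²(L-x)(2bL-(3b+a)(L-x))/(2L³EI)  [x>a] = 13·4²·(8-6)·(2·4·8-(3·4+4)·(8-6))/(2·8³·10000) = 13/10000 rad
Load 4 — applied couple M₀=15 kN·m at a=24/5 m (b=L-a=16/5):
  θ_4 = (R_Ax²/2 - M_Ax - M₀(x-a))/EI  [x>a] with R_A=27/10, M_A=24/5 = ((27/10)·6²/2 - (24/5)·6 - 15·(6-(24/5)))/10000 = 9/50000 rad
Superposition: θ = Σ θ_i = 1423/400000 rad ≈ 0.003557 rad

θ(6) = 1423/400000 rad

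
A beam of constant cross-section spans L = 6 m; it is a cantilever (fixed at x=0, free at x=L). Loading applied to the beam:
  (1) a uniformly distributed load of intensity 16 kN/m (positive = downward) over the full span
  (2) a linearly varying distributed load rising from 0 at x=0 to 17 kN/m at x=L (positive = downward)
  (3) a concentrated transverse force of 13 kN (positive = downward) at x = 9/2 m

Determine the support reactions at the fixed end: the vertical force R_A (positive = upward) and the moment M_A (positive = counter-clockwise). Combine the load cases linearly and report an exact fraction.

Load 1 — uniform load w=16 kN/m over full span:
  R_A = wL = 16·6 = 96 kN
  M_A = wL²/2 = 16·6²/2 = 288 kN·m
Load 2 — triangular load w₀=17 kN/m (0→w₀ over full span):
  R_A = w₀L/2 = 17·6/2 = 51 kN
  M_A = w₀L²/3 = 17·6²/3 = 204 kN·m
Load 3 — point force P=13 kN at a=9/2 m (b=L-a=3/2):
  R_A = P = 13 kN
  M_A = Pa = 13·(9/2) = 117/2 kN·m
Superposition: R_A = 160 kN, M_A = 1101/2 kN·m

R_A = 160 kN, M_A = 1101/2 kN·m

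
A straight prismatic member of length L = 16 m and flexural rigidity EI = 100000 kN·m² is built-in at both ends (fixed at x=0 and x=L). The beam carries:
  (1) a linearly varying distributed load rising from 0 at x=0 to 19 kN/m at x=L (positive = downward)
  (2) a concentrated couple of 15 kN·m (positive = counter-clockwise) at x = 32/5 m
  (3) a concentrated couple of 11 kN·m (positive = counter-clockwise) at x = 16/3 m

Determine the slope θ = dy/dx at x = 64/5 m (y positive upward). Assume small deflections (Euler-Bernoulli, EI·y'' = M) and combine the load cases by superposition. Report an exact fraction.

θ(64/5) = 37097/11718750 rad

Load 1 — triangular load w₀=19 kN/m (0→w₀ over full span):
  θ_1 = -w₀(2x(L-x)(L-2x)(x+2L)+x²(L-x)²)/(120LEI) = -19·(2·(64/5)·(16-(64/5))·(16-2·(64/5))·((64/5)+2·16)+(64/5)²·(16-(64/5))²)/(120·16·100000) = 19456/5859375 rad
Load 2 — applied couple M₀=15 kN·m at a=32/5 m (b=L-a=48/5):
  θ_2 = (R_Ax²/2 - M_Ax - M₀(x-a))/EI  [x>a] with R_A=27/20, M_A=9/5 = ((27/20)·(64/5)²/2 - (9/5)·(64/5) - 15·((64/5)-(32/5)))/100000 = -33/390625 rad
Load 3 — applied couple M₀=11 kN·m at a=16/3 m (b=L-a=32/3):
  θ_3 = (R_Ax²/2 - M_Ax - M₀(x-a))/EI  [x>a] with R_A=11/12, M_A=0 = ((11/12)·(64/5)²/2 - 0·(64/5) - 11·((64/5)-(16/3)))/100000 = -11/156250 rad
Superposition: θ = Σ θ_i = 37097/11718750 rad ≈ 0.003166 rad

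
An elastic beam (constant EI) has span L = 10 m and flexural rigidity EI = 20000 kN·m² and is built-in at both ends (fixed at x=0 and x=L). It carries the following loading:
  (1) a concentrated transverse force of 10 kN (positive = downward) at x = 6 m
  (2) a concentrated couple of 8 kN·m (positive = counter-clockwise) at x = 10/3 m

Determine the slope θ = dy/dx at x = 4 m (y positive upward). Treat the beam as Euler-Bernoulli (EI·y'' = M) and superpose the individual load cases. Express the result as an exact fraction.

θ(4) = -11/31250 rad

Load 1 — point force P=10 kN at a=6 m (b=L-a=4):
  θ_1 = -Pb²x(2aL-(3a+b)x)/(2L³EI)  [x≤a] = -10·4²·4·(2·6·10-(3·6+4)·4)/(2·10³·20000) = -8/15625 rad
Load 2 — applied couple M₀=8 kN·m at a=10/3 m (b=L-a=20/3):
  θ_2 = (R_Ax²/2 - M_Ax - M₀(x-a))/EI  [x>a] with R_A=16/15, M_A=0 = ((16/15)·4²/2 - 0·4 - 8·(4-(10/3)))/20000 = 1/6250 rad
Superposition: θ = Σ θ_i = -11/31250 rad ≈ -0.000352 rad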